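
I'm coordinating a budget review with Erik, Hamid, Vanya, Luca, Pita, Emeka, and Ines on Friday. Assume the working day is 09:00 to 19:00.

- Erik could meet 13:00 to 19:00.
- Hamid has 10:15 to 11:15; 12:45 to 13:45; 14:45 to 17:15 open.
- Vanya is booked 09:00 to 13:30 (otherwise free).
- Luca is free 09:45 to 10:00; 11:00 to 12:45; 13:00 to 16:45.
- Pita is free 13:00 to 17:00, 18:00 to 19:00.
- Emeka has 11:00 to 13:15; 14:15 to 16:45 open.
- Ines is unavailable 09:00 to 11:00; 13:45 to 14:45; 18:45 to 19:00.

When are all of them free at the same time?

Erik free: 13:00-19:00.
Hamid free: 10:15-11:15, 12:45-13:45, 14:45-17:15.
Vanya free: 13:30-19:00 (invert busy blocks within the working day).
Luca free: 09:45-10:00, 11:00-12:45, 13:00-16:45.
Pita free: 13:00-17:00, 18:00-19:00.
Emeka free: 11:00-13:15, 14:15-16:45.
Ines free: 11:00-13:45, 14:45-18:45 (invert busy blocks within the working day).
Erik ∩ Hamid: 13:00-13:45, 14:45-17:15.
Erik ∩ Hamid ∩ Vanya: 13:30-13:45, 14:45-17:15.
Erik ∩ Hamid ∩ Vanya ∩ Luca: 13:30-13:45, 14:45-16:45.
Erik ∩ Hamid ∩ Vanya ∩ Luca ∩ Pita: 13:30-13:45, 14:45-16:45.
Erik ∩ Hamid ∩ Vanya ∩ Luca ∩ Pita ∩ Emeka: 14:45-16:45.
Erik ∩ Hamid ∩ Vanya ∩ Luca ∩ Pita ∩ Emeka ∩ Ines: 14:45-16:45.

14:45-16:45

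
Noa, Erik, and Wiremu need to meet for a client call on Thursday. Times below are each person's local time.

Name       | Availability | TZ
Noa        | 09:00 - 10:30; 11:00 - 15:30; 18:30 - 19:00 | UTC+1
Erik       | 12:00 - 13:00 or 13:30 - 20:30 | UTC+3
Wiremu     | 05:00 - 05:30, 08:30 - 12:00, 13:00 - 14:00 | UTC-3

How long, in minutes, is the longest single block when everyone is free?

Noa in UTC: 08:00-09:30, 10:00-14:30, 17:30-18:00 (subtract 1h to convert from UTC+1).
Erik in UTC: 09:00-10:00, 10:30-17:30 (subtract 3h to convert from UTC+3).
Wiremu in UTC: 08:00-08:30, 11:30-15:00, 16:00-17:00 (add 3h to convert from UTC-3).
Noa ∩ Erik: 09:00-09:30, 10:30-14:30.
Noa ∩ Erik ∩ Wiremu: 11:30-14:30.
The longest is 11:30-14:30 at 180 minutes.

180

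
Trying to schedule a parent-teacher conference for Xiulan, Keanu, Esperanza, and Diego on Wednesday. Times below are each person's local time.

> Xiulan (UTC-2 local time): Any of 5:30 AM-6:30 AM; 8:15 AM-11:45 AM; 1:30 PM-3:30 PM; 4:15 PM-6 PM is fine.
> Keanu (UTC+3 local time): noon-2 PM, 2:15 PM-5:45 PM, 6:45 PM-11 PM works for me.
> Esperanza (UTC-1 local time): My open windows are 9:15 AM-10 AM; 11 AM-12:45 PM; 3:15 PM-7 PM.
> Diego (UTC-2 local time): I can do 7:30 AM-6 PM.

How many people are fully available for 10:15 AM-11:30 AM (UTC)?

Xiulan in UTC: 07:30-08:30, 10:15-13:45, 15:30-17:30, 18:15-20:00 (add 2h to convert from UTC-2).
Keanu in UTC: 09:00-11:00, 11:15-14:45, 15:45-20:00 (subtract 3h to convert from UTC+3).
Esperanza in UTC: 10:15-11:00, 12:00-13:45, 16:15-20:00 (add 1h to convert from UTC-1).
Diego in UTC: 09:30-20:00 (add 2h to convert from UTC-2).
Xiulan and Diego can make the full 10:15-11:30 slot — that's 2.

2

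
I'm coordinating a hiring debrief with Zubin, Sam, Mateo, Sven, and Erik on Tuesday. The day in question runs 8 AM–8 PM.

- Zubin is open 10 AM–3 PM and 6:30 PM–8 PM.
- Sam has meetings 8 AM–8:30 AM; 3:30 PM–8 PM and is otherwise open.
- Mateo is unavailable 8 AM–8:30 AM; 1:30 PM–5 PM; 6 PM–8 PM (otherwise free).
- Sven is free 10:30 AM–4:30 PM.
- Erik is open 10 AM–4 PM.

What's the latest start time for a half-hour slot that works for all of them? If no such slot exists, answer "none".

Zubin free: 10:00-15:00, 18:30-20:00.
Sam free: 08:30-15:30 (invert busy blocks within the working day).
Mateo free: 08:30-13:30, 17:00-18:00 (invert busy blocks within the working day).
Sven free: 10:30-16:30.
Erik free: 10:00-16:00.
Zubin ∩ Sam: 10:00-15:00.
Zubin ∩ Sam ∩ Mateo: 10:00-13:30.
Zubin ∩ Sam ∩ Mateo ∩ Sven: 10:30-13:30.
Zubin ∩ Sam ∩ Mateo ∩ Sven ∩ Erik: 10:30-13:30.
Those are the intersection windows.
The last common window of at least 30 minutes is 10:30-13:30; a 30-minute meeting can start as late as 13:00 and still end by 13:30.

13:00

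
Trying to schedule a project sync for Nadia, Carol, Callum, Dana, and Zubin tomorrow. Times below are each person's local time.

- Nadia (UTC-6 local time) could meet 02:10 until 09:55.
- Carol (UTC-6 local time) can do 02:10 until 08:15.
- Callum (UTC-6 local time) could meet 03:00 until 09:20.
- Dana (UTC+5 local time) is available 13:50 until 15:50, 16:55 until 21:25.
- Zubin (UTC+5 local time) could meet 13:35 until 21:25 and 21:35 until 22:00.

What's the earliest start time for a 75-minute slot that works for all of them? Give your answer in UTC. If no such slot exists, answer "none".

Nadia in UTC: 08:10-15:55 (add 6h to convert from UTC-6).
Carol in UTC: 08:10-14:15 (add 6h to convert from UTC-6).
Callum in UTC: 09:00-15:20 (add 6h to convert from UTC-6).
Dana in UTC: 08:50-10:50, 11:55-16:25 (subtract 5h to convert from UTC+5).
Zubin in UTC: 08:35-16:25, 16:35-17:00 (subtract 5h to convert from UTC+5).
Nadia ∩ Carol: 08:10-14:15.
Nadia ∩ Carol ∩ Callum: 09:00-14:15.
Nadia ∩ Carol ∩ Callum ∩ Dana: 09:00-10:50, 11:55-14:15.
Nadia ∩ Carol ∩ Callum ∩ Dana ∩ Zubin: 09:00-10:50, 11:55-14:15.
Those are the intersection windows.
The first common window of at least 75 minutes is 09:00-10:50, so the earliest start is 09:00.

09:00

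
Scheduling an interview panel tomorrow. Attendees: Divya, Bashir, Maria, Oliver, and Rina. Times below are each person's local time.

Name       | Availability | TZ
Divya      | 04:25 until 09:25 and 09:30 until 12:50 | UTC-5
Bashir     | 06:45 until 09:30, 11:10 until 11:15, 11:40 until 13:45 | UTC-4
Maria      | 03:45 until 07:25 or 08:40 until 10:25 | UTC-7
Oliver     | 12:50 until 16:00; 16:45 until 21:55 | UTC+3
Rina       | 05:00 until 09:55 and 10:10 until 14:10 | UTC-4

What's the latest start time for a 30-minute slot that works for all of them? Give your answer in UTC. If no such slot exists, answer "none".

16:55

Divya in UTC: 09:25-14:25, 14:30-17:50 (add 5h to convert from UTC-5).
Bashir in UTC: 10:45-13:30, 15:10-15:15, 15:40-17:45 (add 4h to convert from UTC-4).
Maria in UTC: 10:45-14:25, 15:40-17:25 (add 7h to convert from UTC-7).
Oliver in UTC: 09:50-13:00, 13:45-18:55 (subtract 3h to convert from UTC+3).
Rina in UTC: 09:00-13:55, 14:10-18:10 (add 4h to convert from UTC-4).
Divya ∩ Bashir: 10:45-13:30, 15:10-15:15, 15:40-17:45.
Divya ∩ Bashir ∩ Maria: 10:45-13:30, 15:40-17:25.
Divya ∩ Bashir ∩ Maria ∩ Oliver: 10:45-13:00, 15:40-17:25.
Divya ∩ Bashir ∩ Maria ∩ Oliver ∩ Rina: 10:45-13:00, 15:40-17:25.
Those are the intersection windows.
The last common window of at least 30 minutes is 15:40-17:25; a 30-minute meeting can start as late as 16:55 and still end by 17:25.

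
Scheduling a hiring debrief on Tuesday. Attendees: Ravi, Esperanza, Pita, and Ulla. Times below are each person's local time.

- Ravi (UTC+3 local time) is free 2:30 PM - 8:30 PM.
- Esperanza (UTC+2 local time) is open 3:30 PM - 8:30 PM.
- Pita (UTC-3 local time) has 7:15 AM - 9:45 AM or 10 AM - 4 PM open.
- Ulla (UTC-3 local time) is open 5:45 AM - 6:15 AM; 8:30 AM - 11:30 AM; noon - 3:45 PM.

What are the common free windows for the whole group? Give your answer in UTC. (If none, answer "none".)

Ravi in UTC: 11:30-17:30 (subtract 3h to convert from UTC+3).
Esperanza in UTC: 13:30-18:30 (subtract 2h to convert from UTC+2).
Pita in UTC: 10:15-12:45, 13:00-19:00 (add 3h to convert from UTC-3).
Ulla in UTC: 08:45-09:15, 11:30-14:30, 15:00-18:45 (add 3h to convert from UTC-3).
Ravi ∩ Esperanza: 13:30-17:30.
Ravi ∩ Esperanza ∩ Pita: 13:30-17:30.
Ravi ∩ Esperanza ∩ Pita ∩ Ulla: 13:30-14:30, 15:00-17:30.
So the common availability across everyone is 13:30-14:30, 15:00-17:30.

13:30-14:30, 15:00-17:30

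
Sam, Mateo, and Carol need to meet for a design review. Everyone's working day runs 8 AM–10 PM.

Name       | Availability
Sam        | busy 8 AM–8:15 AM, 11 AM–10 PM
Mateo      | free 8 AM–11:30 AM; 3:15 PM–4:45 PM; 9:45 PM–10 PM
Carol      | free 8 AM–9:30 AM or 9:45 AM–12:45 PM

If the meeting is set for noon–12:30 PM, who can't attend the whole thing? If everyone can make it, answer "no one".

Mateo, Sam

Sam free: 08:15-11:00 (invert busy blocks within the working day).
Mateo free: 08:00-11:30, 15:15-16:45, 21:45-22:00.
Carol free: 08:00-09:30, 09:45-12:45.
Sam: not fully free for 12:00-12:30. Mateo: not fully free for 12:00-12:30. Carol: free for 12:00-12:30.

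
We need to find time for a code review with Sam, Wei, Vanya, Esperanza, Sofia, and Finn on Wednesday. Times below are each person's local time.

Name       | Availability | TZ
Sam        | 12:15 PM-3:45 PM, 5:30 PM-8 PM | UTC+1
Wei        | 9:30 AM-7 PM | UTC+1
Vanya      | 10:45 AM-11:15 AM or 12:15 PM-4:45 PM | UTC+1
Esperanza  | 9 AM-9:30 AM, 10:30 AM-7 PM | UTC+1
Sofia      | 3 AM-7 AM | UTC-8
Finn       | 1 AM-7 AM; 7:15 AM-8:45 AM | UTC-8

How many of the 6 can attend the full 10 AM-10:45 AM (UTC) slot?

3

Sam in UTC: 11:15-14:45, 16:30-19:00 (subtract 1h to convert from UTC+1).
Wei in UTC: 08:30-18:00 (subtract 1h to convert from UTC+1).
Vanya in UTC: 09:45-10:15, 11:15-15:45 (subtract 1h to convert from UTC+1).
Esperanza in UTC: 08:00-08:30, 09:30-18:00 (subtract 1h to convert from UTC+1).
Sofia in UTC: 11:00-15:00 (add 8h to convert from UTC-8).
Finn in UTC: 09:00-15:00, 15:15-16:45 (add 8h to convert from UTC-8).
Wei, Esperanza, and Finn can make the full 10:00-10:45 slot — that's 3.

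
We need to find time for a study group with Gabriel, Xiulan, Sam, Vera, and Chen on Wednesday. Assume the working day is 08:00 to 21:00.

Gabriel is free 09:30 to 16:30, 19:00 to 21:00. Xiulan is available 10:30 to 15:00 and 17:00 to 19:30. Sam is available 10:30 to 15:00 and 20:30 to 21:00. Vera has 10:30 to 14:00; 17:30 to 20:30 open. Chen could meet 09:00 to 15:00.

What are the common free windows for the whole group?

Gabriel ∩ Xiulan: 10:30-15:00, 19:00-19:30.
Gabriel ∩ Xiulan ∩ Sam: 10:30-15:00.
Gabriel ∩ Xiulan ∩ Sam ∩ Vera: 10:30-14:00.
Gabriel ∩ Xiulan ∩ Sam ∩ Vera ∩ Chen: 10:30-14:00.

10:30-14:00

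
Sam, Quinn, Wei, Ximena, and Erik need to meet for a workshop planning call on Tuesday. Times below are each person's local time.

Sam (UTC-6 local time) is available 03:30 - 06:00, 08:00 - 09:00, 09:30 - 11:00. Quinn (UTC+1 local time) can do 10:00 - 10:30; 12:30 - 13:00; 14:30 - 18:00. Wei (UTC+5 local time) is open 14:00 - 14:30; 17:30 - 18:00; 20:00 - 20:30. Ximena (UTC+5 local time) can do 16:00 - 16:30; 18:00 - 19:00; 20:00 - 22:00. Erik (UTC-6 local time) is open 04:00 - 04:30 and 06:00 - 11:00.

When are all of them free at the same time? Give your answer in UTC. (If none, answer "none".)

Sam in UTC: 09:30-12:00, 14:00-15:00, 15:30-17:00 (add 6h to convert from UTC-6).
Quinn in UTC: 09:00-09:30, 11:30-12:00, 13:30-17:00 (subtract 1h to convert from UTC+1).
Wei in UTC: 09:00-09:30, 12:30-13:00, 15:00-15:30 (subtract 5h to convert from UTC+5).
Ximena in UTC: 11:00-11:30, 13:00-14:00, 15:00-17:00 (subtract 5h to convert from UTC+5).
Erik in UTC: 10:00-10:30, 12:00-17:00 (add 6h to convert from UTC-6).
Sam ∩ Quinn: 11:30-12:00, 14:00-15:00, 15:30-17:00.
Sam ∩ Quinn ∩ Wei: ∅.
Sam ∩ Quinn ∩ Wei ∩ Ximena: ∅.
Sam ∩ Quinn ∩ Wei ∩ Ximena ∩ Erik: ∅.
There is no time when everyone is free.

none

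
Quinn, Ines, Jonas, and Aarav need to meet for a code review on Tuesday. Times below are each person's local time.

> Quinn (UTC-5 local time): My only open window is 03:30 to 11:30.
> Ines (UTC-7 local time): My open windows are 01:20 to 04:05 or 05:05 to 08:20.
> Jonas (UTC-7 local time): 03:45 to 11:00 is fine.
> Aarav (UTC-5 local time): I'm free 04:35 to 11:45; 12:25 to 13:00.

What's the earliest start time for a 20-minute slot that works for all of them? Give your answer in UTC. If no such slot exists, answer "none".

10:45

Quinn in UTC: 08:30-16:30 (add 5h to convert from UTC-5).
Ines in UTC: 08:20-11:05, 12:05-15:20 (add 7h to convert from UTC-7).
Jonas in UTC: 10:45-18:00 (add 7h to convert from UTC-7).
Aarav in UTC: 09:35-16:45, 17:25-18:00 (add 5h to convert from UTC-5).
Quinn ∩ Ines: 08:30-11:05, 12:05-15:20.
Quinn ∩ Ines ∩ Jonas: 10:45-11:05, 12:05-15:20.
Quinn ∩ Ines ∩ Jonas ∩ Aarav: 10:45-11:05, 12:05-15:20.
So the common availability across everyone is 10:45-11:05, 12:05-15:20.
The first common window of at least 20 minutes is 10:45-11:05, so the earliest start is 10:45.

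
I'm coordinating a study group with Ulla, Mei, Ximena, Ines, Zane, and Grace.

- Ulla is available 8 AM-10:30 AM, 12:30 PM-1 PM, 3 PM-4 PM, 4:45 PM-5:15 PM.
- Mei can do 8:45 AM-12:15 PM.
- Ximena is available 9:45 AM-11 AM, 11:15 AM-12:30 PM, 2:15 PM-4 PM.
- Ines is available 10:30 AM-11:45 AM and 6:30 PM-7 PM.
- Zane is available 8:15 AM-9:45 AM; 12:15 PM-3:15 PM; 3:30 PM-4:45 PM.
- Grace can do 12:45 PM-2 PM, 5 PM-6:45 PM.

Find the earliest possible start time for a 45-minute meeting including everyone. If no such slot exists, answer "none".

none

Ulla ∩ Mei: 08:45-10:30.
Ulla ∩ Mei ∩ Ximena: 09:45-10:30.
Ulla ∩ Mei ∩ Ximena ∩ Ines: ∅.
Ulla ∩ Mei ∩ Ximena ∩ Ines ∩ Zane: ∅.
Ulla ∩ Mei ∩ Ximena ∩ Ines ∩ Zane ∩ Grace: ∅.
There is no time when everyone is free.
No common window is at least 45 minutes long.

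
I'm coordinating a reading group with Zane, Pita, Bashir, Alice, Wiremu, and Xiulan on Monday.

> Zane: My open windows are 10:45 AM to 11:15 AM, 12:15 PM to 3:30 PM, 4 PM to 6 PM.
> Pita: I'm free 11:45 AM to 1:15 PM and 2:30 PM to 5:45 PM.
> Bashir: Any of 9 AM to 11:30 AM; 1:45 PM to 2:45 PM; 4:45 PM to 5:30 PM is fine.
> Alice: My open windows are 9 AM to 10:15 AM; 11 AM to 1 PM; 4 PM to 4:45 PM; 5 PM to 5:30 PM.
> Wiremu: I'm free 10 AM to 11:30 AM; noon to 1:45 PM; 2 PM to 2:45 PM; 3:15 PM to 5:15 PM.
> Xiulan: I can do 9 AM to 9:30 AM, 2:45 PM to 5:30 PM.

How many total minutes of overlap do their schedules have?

Zane ∩ Pita: 12:15-13:15, 14:30-15:30, 16:00-17:45.
Zane ∩ Pita ∩ Bashir: 14:30-14:45, 16:45-17:30.
Zane ∩ Pita ∩ Bashir ∩ Alice: 17:00-17:30.
Zane ∩ Pita ∩ Bashir ∩ Alice ∩ Wiremu: 17:00-17:15.
Zane ∩ Pita ∩ Bashir ∩ Alice ∩ Wiremu ∩ Xiulan: 17:00-17:15.
So the common availability across everyone is 17:00-17:15.
That's a single block of 15 minutes.

15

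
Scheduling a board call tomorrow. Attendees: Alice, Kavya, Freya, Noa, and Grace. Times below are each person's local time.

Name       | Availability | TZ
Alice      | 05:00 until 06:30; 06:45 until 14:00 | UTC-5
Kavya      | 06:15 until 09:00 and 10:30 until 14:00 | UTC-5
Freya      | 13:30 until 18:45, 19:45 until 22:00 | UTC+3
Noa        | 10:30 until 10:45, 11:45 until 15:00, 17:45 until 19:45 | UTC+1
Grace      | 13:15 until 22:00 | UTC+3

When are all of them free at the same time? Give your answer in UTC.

Alice in UTC: 10:00-11:30, 11:45-19:00 (add 5h to convert from UTC-5).
Kavya in UTC: 11:15-14:00, 15:30-19:00 (add 5h to convert from UTC-5).
Freya in UTC: 10:30-15:45, 16:45-19:00 (subtract 3h to convert from UTC+3).
Noa in UTC: 09:30-09:45, 10:45-14:00, 16:45-18:45 (subtract 1h to convert from UTC+1).
Grace in UTC: 10:15-19:00 (subtract 3h to convert from UTC+3).
Alice ∩ Kavya: 11:15-11:30, 11:45-14:00, 15:30-19:00.
Alice ∩ Kavya ∩ Freya: 11:15-11:30, 11:45-14:00, 15:30-15:45, 16:45-19:00.
Alice ∩ Kavya ∩ Freya ∩ Noa: 11:15-11:30, 11:45-14:00, 16:45-18:45.
Alice ∩ Kavya ∩ Freya ∩ Noa ∩ Grace: 11:15-11:30, 11:45-14:00, 16:45-18:45.
So the common availability across everyone is 11:15-11:30, 11:45-14:00, 16:45-18:45.

11:15-11:30, 11:45-14:00, 16:45-18:45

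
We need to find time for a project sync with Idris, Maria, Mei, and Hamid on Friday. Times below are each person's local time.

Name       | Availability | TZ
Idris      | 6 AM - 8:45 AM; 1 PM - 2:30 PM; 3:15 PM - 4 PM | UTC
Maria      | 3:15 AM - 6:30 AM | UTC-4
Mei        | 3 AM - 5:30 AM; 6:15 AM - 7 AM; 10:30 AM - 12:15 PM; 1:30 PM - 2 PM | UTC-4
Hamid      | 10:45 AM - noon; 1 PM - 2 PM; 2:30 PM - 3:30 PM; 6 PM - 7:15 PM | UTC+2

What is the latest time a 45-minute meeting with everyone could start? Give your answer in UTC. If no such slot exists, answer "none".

none

Idris in UTC: 06:00-08:45, 13:00-14:30, 15:15-16:00.
Maria in UTC: 07:15-10:30 (add 4h to convert from UTC-4).
Mei in UTC: 07:00-09:30, 10:15-11:00, 14:30-16:15, 17:30-18:00 (add 4h to convert from UTC-4).
Hamid in UTC: 08:45-10:00, 11:00-12:00, 12:30-13:30, 16:00-17:15 (subtract 2h to convert from UTC+2).
Idris ∩ Maria: 07:15-08:45.
Idris ∩ Maria ∩ Mei: 07:15-08:45.
Idris ∩ Maria ∩ Mei ∩ Hamid: ∅.
There is no time when everyone is free.
No common window is at least 45 minutes long.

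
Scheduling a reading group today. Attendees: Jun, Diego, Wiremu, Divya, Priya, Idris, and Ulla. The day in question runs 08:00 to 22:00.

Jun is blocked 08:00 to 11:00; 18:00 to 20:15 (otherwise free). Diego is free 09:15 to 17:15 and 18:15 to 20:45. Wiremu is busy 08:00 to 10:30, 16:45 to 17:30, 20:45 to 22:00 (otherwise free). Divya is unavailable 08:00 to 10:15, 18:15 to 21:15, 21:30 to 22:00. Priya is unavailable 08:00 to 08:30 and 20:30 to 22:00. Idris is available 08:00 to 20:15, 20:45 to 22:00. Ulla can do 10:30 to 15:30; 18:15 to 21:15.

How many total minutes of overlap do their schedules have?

270

Jun free: 11:00-18:00, 20:15-22:00 (invert busy blocks within the working day).
Diego free: 09:15-17:15, 18:15-20:45.
Wiremu free: 10:30-16:45, 17:30-20:45 (invert busy blocks within the working day).
Divya free: 10:15-18:15, 21:15-21:30 (invert busy blocks within the working day).
Priya free: 08:30-20:30 (invert busy blocks within the working day).
Idris free: 08:00-20:15, 20:45-22:00.
Ulla free: 10:30-15:30, 18:15-21:15.
Jun ∩ Diego: 11:00-17:15, 20:15-20:45.
Jun ∩ Diego ∩ Wiremu: 11:00-16:45, 20:15-20:45.
Jun ∩ Diego ∩ Wiremu ∩ Divya: 11:00-16:45.
Jun ∩ Diego ∩ Wiremu ∩ Divya ∩ Priya: 11:00-16:45.
Jun ∩ Diego ∩ Wiremu ∩ Divya ∩ Priya ∩ Idris: 11:00-16:45.
Jun ∩ Diego ∩ Wiremu ∩ Divya ∩ Priya ∩ Idris ∩ Ulla: 11:00-15:30.
That's a single block of 270 minutes.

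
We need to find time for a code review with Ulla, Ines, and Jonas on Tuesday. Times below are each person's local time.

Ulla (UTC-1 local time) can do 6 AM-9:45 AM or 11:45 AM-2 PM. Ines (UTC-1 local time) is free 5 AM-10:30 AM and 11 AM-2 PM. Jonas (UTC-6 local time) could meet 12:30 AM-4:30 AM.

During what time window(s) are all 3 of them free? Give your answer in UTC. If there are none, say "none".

07:00-10:30

Ulla in UTC: 07:00-10:45, 12:45-15:00 (add 1h to convert from UTC-1).
Ines in UTC: 06:00-11:30, 12:00-15:00 (add 1h to convert from UTC-1).
Jonas in UTC: 06:30-10:30 (add 6h to convert from UTC-6).
Ulla ∩ Ines: 07:00-10:45, 12:45-15:00.
Ulla ∩ Ines ∩ Jonas: 07:00-10:30.
Those are the intersection windows.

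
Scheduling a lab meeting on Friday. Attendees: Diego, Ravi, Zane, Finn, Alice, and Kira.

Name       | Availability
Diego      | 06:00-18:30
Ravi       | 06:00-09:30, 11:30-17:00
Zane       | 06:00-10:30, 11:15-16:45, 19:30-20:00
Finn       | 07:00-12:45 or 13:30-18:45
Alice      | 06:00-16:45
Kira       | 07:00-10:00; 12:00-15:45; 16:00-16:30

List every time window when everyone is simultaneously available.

Diego ∩ Ravi: 06:00-09:30, 11:30-17:00.
Diego ∩ Ravi ∩ Zane: 06:00-09:30, 11:30-16:45.
Diego ∩ Ravi ∩ Zane ∩ Finn: 07:00-09:30, 11:30-12:45, 13:30-16:45.
Diego ∩ Ravi ∩ Zane ∩ Finn ∩ Alice: 07:00-09:30, 11:30-12:45, 13:30-16:45.
Diego ∩ Ravi ∩ Zane ∩ Finn ∩ Alice ∩ Kira: 07:00-09:30, 12:00-12:45, 13:30-15:45, 16:00-16:30.
So the common availability across everyone is 07:00-09:30, 12:00-12:45, 13:30-15:45, 16:00-16:30.

07:00-09:30, 12:00-12:45, 13:30-15:45, 16:00-16:30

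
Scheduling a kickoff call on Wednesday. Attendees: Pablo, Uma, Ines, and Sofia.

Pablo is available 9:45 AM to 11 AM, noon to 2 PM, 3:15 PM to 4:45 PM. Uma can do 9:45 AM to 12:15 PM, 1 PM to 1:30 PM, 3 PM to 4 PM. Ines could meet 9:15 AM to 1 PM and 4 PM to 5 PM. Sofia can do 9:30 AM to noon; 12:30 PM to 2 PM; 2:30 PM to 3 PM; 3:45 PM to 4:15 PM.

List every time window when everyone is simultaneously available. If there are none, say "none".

Pablo ∩ Uma: 09:45-11:00, 12:00-12:15, 13:00-13:30, 15:15-16:00.
Pablo ∩ Uma ∩ Ines: 09:45-11:00, 12:00-12:15.
Pablo ∩ Uma ∩ Ines ∩ Sofia: 09:45-11:00.

09:45-11:00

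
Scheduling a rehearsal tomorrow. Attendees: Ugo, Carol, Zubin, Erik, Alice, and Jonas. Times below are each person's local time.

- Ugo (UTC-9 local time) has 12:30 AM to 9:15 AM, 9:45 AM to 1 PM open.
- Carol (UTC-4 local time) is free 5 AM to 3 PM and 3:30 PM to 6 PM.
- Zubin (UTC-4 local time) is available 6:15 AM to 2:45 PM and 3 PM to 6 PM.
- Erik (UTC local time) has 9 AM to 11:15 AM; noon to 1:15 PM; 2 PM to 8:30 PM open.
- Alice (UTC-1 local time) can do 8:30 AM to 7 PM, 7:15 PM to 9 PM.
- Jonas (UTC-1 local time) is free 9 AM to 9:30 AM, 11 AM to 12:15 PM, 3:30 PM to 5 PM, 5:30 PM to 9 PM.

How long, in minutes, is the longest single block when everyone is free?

90

Ugo in UTC: 09:30-18:15, 18:45-22:00 (add 9h to convert from UTC-9).
Carol in UTC: 09:00-19:00, 19:30-22:00 (add 4h to convert from UTC-4).
Zubin in UTC: 10:15-18:45, 19:00-22:00 (add 4h to convert from UTC-4).
Erik in UTC: 09:00-11:15, 12:00-13:15, 14:00-20:30.
Alice in UTC: 09:30-20:00, 20:15-22:00 (add 1h to convert from UTC-1).
Jonas in UTC: 10:00-10:30, 12:00-13:15, 16:30-18:00, 18:30-22:00 (add 1h to convert from UTC-1).
Ugo ∩ Carol: 09:30-18:15, 18:45-19:00, 19:30-22:00.
Ugo ∩ Carol ∩ Zubin: 10:15-18:15, 19:30-22:00.
Ugo ∩ Carol ∩ Zubin ∩ Erik: 10:15-11:15, 12:00-13:15, 14:00-18:15, 19:30-20:30.
Ugo ∩ Carol ∩ Zubin ∩ Erik ∩ Alice: 10:15-11:15, 12:00-13:15, 14:00-18:15, 19:30-20:00, 20:15-20:30.
Ugo ∩ Carol ∩ Zubin ∩ Erik ∩ Alice ∩ Jonas: 10:15-10:30, 12:00-13:15, 16:30-18:00, 19:30-20:00, 20:15-20:30.
The longest is 16:30-18:00 at 90 minutes.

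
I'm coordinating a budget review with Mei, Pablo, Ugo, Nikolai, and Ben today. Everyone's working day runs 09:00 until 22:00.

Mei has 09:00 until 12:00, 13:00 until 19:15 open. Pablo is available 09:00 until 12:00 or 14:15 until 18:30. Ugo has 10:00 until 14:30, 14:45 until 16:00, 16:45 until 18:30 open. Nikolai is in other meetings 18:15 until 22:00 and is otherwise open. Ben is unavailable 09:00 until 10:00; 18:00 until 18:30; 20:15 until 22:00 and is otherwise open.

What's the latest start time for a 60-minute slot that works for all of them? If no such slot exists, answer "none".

17:00

Mei free: 09:00-12:00, 13:00-19:15.
Pablo free: 09:00-12:00, 14:15-18:30.
Ugo free: 10:00-14:30, 14:45-16:00, 16:45-18:30.
Nikolai free: 09:00-18:15 (invert busy blocks within the working day).
Ben free: 10:00-18:00, 18:30-20:15 (invert busy blocks within the working day).
Mei ∩ Pablo: 09:00-12:00, 14:15-18:30.
Mei ∩ Pablo ∩ Ugo: 10:00-12:00, 14:15-14:30, 14:45-16:00, 16:45-18:30.
Mei ∩ Pablo ∩ Ugo ∩ Nikolai: 10:00-12:00, 14:15-14:30, 14:45-16:00, 16:45-18:15.
Mei ∩ Pablo ∩ Ugo ∩ Nikolai ∩ Ben: 10:00-12:00, 14:15-14:30, 14:45-16:00, 16:45-18:00.
Those are the intersection windows.
The last common window of at least 60 minutes is 16:45-18:00; a 60-minute meeting can start as late as 17:00 and still end by 18:00.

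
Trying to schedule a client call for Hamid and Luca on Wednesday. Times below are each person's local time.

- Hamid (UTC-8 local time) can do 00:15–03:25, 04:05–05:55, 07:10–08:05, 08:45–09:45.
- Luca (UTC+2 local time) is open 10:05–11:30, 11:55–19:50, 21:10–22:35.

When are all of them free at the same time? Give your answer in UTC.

08:15-09:30, 09:55-11:25, 12:05-13:55, 15:10-16:05, 16:45-17:45

Hamid in UTC: 08:15-11:25, 12:05-13:55, 15:10-16:05, 16:45-17:45 (add 8h to convert from UTC-8).
Luca in UTC: 08:05-09:30, 09:55-17:50, 19:10-20:35 (subtract 2h to convert from UTC+2).
Hamid ∩ Luca: 08:15-09:30, 09:55-11:25, 12:05-13:55, 15:10-16:05, 16:45-17:45.
Those are the intersection windows.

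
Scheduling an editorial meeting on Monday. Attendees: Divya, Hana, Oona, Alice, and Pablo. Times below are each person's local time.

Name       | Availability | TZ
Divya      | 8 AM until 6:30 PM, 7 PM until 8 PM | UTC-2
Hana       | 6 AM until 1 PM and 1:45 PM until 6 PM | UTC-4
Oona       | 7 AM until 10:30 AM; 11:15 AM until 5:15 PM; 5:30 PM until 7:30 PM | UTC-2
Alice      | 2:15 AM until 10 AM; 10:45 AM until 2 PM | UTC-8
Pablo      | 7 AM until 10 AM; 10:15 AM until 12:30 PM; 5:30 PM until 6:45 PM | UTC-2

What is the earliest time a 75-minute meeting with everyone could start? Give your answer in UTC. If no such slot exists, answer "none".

10:15

Divya in UTC: 10:00-20:30, 21:00-22:00 (add 2h to convert from UTC-2).
Hana in UTC: 10:00-17:00, 17:45-22:00 (add 4h to convert from UTC-4).
Oona in UTC: 09:00-12:30, 13:15-19:15, 19:30-21:30 (add 2h to convert from UTC-2).
Alice in UTC: 10:15-18:00, 18:45-22:00 (add 8h to convert from UTC-8).
Pablo in UTC: 09:00-12:00, 12:15-14:30, 19:30-20:45 (add 2h to convert from UTC-2).
Divya ∩ Hana: 10:00-17:00, 17:45-20:30, 21:00-22:00.
Divya ∩ Hana ∩ Oona: 10:00-12:30, 13:15-17:00, 17:45-19:15, 19:30-20:30, 21:00-21:30.
Divya ∩ Hana ∩ Oona ∩ Alice: 10:15-12:30, 13:15-17:00, 17:45-18:00, 18:45-19:15, 19:30-20:30, 21:00-21:30.
Divya ∩ Hana ∩ Oona ∩ Alice ∩ Pablo: 10:15-12:00, 12:15-12:30, 13:15-14:30, 19:30-20:30.
The first common window of at least 75 minutes is 10:15-12:00, so the earliest start is 10:15.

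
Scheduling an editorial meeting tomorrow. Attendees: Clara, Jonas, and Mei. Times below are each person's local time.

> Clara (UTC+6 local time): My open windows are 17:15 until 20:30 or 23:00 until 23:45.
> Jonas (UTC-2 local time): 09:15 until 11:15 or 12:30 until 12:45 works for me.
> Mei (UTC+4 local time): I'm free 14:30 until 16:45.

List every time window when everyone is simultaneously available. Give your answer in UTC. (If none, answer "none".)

Clara in UTC: 11:15-14:30, 17:00-17:45 (subtract 6h to convert from UTC+6).
Jonas in UTC: 11:15-13:15, 14:30-14:45 (add 2h to convert from UTC-2).
Mei in UTC: 10:30-12:45 (subtract 4h to convert from UTC+4).
Clara ∩ Jonas: 11:15-13:15.
Clara ∩ Jonas ∩ Mei: 11:15-12:45.

11:15-12:45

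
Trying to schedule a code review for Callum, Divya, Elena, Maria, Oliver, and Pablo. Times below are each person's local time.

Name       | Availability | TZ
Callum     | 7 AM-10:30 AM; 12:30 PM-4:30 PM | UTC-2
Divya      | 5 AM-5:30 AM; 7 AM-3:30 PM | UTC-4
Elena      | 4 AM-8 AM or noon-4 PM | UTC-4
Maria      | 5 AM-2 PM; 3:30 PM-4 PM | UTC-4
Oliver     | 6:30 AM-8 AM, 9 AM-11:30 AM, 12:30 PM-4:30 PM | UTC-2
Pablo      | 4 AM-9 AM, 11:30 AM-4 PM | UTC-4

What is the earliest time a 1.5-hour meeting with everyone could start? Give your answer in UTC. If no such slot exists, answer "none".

16:00

Callum in UTC: 09:00-12:30, 14:30-18:30 (add 2h to convert from UTC-2).
Divya in UTC: 09:00-09:30, 11:00-19:30 (add 4h to convert from UTC-4).
Elena in UTC: 08:00-12:00, 16:00-20:00 (add 4h to convert from UTC-4).
Maria in UTC: 09:00-18:00, 19:30-20:00 (add 4h to convert from UTC-4).
Oliver in UTC: 08:30-10:00, 11:00-13:30, 14:30-18:30 (add 2h to convert from UTC-2).
Pablo in UTC: 08:00-13:00, 15:30-20:00 (add 4h to convert from UTC-4).
Callum ∩ Divya: 09:00-09:30, 11:00-12:30, 14:30-18:30.
Callum ∩ Divya ∩ Elena: 09:00-09:30, 11:00-12:00, 16:00-18:30.
Callum ∩ Divya ∩ Elena ∩ Maria: 09:00-09:30, 11:00-12:00, 16:00-18:00.
Callum ∩ Divya ∩ Elena ∩ Maria ∩ Oliver: 09:00-09:30, 11:00-12:00, 16:00-18:00.
Callum ∩ Divya ∩ Elena ∩ Maria ∩ Oliver ∩ Pablo: 09:00-09:30, 11:00-12:00, 16:00-18:00.
The first common window of at least 90 minutes is 16:00-18:00, so the earliest start is 16:00.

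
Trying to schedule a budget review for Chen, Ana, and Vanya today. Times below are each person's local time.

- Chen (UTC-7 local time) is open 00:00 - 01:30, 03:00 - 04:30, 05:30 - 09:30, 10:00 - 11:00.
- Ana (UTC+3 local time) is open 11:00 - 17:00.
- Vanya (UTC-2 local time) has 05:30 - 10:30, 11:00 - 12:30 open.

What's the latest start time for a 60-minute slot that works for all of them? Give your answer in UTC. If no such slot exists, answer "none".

13:00

Chen in UTC: 07:00-08:30, 10:00-11:30, 12:30-16:30, 17:00-18:00 (add 7h to convert from UTC-7).
Ana in UTC: 08:00-14:00 (subtract 3h to convert from UTC+3).
Vanya in UTC: 07:30-12:30, 13:00-14:30 (add 2h to convert from UTC-2).
Chen ∩ Ana: 08:00-08:30, 10:00-11:30, 12:30-14:00.
Chen ∩ Ana ∩ Vanya: 08:00-08:30, 10:00-11:30, 13:00-14:00.
The last common window of at least 60 minutes is 13:00-14:00; a 60-minute meeting can start as late as 13:00 and still end by 14:00.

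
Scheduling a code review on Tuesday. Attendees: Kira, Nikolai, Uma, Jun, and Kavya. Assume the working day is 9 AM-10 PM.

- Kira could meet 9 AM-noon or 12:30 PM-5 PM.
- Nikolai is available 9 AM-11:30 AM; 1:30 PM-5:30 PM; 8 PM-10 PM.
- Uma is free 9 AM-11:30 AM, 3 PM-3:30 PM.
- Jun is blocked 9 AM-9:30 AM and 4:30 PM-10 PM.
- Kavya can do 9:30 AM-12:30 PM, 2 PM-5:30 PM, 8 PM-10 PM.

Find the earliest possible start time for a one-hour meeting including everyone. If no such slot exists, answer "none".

Kira free: 09:00-12:00, 12:30-17:00.
Nikolai free: 09:00-11:30, 13:30-17:30, 20:00-22:00.
Uma free: 09:00-11:30, 15:00-15:30.
Jun free: 09:30-16:30 (invert busy blocks within the working day).
Kavya free: 09:30-12:30, 14:00-17:30, 20:00-22:00.
Kira ∩ Nikolai: 09:00-11:30, 13:30-17:00.
Kira ∩ Nikolai ∩ Uma: 09:00-11:30, 15:00-15:30.
Kira ∩ Nikolai ∩ Uma ∩ Jun: 09:30-11:30, 15:00-15:30.
Kira ∩ Nikolai ∩ Uma ∩ Jun ∩ Kavya: 09:30-11:30, 15:00-15:30.
The first common window of at least 60 minutes is 09:30-11:30, so the earliest start is 09:30.

09:30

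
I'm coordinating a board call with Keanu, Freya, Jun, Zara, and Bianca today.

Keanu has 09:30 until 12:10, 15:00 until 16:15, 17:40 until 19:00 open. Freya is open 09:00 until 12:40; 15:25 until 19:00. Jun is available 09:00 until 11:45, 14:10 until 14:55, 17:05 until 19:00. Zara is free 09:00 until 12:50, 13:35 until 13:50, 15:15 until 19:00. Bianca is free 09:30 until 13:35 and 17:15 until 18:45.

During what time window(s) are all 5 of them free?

Keanu ∩ Freya: 09:30-12:10, 15:25-16:15, 17:40-19:00.
Keanu ∩ Freya ∩ Jun: 09:30-11:45, 17:40-19:00.
Keanu ∩ Freya ∩ Jun ∩ Zara: 09:30-11:45, 17:40-19:00.
Keanu ∩ Freya ∩ Jun ∩ Zara ∩ Bianca: 09:30-11:45, 17:40-18:45.

09:30-11:45, 17:40-18:45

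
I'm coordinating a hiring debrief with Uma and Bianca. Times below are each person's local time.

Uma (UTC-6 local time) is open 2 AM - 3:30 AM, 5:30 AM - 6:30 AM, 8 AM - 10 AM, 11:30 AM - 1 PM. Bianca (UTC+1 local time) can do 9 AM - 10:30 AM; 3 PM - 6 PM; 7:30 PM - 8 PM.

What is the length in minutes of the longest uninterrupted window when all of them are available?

120

Uma in UTC: 08:00-09:30, 11:30-12:30, 14:00-16:00, 17:30-19:00 (add 6h to convert from UTC-6).
Bianca in UTC: 08:00-09:30, 14:00-17:00, 18:30-19:00 (subtract 1h to convert from UTC+1).
Uma ∩ Bianca: 08:00-09:30, 14:00-16:00, 18:30-19:00.
Those are the intersection windows.
The longest is 14:00-16:00 at 120 minutes.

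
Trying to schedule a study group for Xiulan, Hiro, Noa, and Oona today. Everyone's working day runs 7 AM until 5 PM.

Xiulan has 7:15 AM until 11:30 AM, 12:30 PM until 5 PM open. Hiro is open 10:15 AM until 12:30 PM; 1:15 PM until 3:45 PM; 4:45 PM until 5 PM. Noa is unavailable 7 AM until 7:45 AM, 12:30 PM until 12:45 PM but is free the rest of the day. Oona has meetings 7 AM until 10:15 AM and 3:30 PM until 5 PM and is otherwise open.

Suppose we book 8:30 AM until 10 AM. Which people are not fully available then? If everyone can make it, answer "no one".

Hiro, Oona

Xiulan free: 07:15-11:30, 12:30-17:00.
Hiro free: 10:15-12:30, 13:15-15:45, 16:45-17:00.
Noa free: 07:45-12:30, 12:45-17:00 (invert busy blocks within the working day).
Oona free: 10:15-15:30 (invert busy blocks within the working day).
Xiulan: free for 08:30-10:00. Hiro: not fully free for 08:30-10:00. Noa: free for 08:30-10:00. Oona: not fully free for 08:30-10:00.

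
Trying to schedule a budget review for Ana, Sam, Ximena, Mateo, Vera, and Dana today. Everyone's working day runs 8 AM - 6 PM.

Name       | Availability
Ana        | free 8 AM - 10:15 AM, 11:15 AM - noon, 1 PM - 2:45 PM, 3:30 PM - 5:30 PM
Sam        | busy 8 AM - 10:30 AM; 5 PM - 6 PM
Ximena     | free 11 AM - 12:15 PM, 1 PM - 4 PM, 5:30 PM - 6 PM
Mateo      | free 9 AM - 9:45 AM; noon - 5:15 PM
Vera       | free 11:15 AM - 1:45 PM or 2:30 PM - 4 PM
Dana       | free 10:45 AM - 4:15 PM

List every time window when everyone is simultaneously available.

13:00-13:45, 14:30-14:45, 15:30-16:00

Ana free: 08:00-10:15, 11:15-12:00, 13:00-14:45, 15:30-17:30.
Sam free: 10:30-17:00 (invert busy blocks within the working day).
Ximena free: 11:00-12:15, 13:00-16:00, 17:30-18:00.
Mateo free: 09:00-09:45, 12:00-17:15.
Vera free: 11:15-13:45, 14:30-16:00.
Dana free: 10:45-16:15.
Ana ∩ Sam: 11:15-12:00, 13:00-14:45, 15:30-17:00.
Ana ∩ Sam ∩ Ximena: 11:15-12:00, 13:00-14:45, 15:30-16:00.
Ana ∩ Sam ∩ Ximena ∩ Mateo: 13:00-14:45, 15:30-16:00.
Ana ∩ Sam ∩ Ximena ∩ Mateo ∩ Vera: 13:00-13:45, 14:30-14:45, 15:30-16:00.
Ana ∩ Sam ∩ Ximena ∩ Mateo ∩ Vera ∩ Dana: 13:00-13:45, 14:30-14:45, 15:30-16:00.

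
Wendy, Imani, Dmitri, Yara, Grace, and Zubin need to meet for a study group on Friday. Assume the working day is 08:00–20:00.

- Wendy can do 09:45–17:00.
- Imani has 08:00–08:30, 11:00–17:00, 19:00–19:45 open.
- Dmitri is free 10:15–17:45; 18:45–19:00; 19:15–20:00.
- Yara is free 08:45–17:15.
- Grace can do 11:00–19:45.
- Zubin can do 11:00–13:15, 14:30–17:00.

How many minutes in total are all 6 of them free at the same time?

Wendy ∩ Imani: 11:00-17:00.
Wendy ∩ Imani ∩ Dmitri: 11:00-17:00.
Wendy ∩ Imani ∩ Dmitri ∩ Yara: 11:00-17:00.
Wendy ∩ Imani ∩ Dmitri ∩ Yara ∩ Grace: 11:00-17:00.
Wendy ∩ Imani ∩ Dmitri ∩ Yara ∩ Grace ∩ Zubin: 11:00-13:15, 14:30-17:00.
Summing the common windows: 135 + 150 = 285 minutes.

285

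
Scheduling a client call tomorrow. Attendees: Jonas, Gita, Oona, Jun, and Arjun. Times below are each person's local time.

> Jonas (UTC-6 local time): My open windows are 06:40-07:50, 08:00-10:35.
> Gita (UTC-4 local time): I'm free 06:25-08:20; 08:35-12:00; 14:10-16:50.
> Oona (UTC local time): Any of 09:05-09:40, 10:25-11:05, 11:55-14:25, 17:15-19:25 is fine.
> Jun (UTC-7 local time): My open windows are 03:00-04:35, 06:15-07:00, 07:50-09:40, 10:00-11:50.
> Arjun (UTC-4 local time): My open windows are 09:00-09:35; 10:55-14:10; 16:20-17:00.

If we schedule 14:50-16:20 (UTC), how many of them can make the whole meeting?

2

Jonas in UTC: 12:40-13:50, 14:00-16:35 (add 6h to convert from UTC-6).
Gita in UTC: 10:25-12:20, 12:35-16:00, 18:10-20:50 (add 4h to convert from UTC-4).
Oona in UTC: 09:05-09:40, 10:25-11:05, 11:55-14:25, 17:15-19:25.
Jun in UTC: 10:00-11:35, 13:15-14:00, 14:50-16:40, 17:00-18:50 (add 7h to convert from UTC-7).
Arjun in UTC: 13:00-13:35, 14:55-18:10, 20:20-21:00 (add 4h to convert from UTC-4).
Jonas and Jun can make the full 14:50-16:20 slot — that's 2.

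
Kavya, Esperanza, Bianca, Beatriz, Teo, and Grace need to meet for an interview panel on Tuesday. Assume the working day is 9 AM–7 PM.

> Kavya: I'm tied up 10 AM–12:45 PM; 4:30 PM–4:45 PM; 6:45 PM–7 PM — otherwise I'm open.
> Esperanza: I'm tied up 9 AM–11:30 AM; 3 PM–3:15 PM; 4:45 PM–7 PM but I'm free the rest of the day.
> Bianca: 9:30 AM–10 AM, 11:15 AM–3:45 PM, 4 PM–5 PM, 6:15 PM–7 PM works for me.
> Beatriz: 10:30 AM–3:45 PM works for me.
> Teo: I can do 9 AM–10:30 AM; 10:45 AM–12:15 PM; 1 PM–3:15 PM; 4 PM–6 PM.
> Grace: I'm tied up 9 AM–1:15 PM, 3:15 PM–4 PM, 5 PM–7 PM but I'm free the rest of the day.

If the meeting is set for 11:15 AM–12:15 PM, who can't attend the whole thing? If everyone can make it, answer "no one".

Esperanza, Grace, Kavya

Kavya free: 09:00-10:00, 12:45-16:30, 16:45-18:45 (invert busy blocks within the working day).
Esperanza free: 11:30-15:00, 15:15-16:45 (invert busy blocks within the working day).
Bianca free: 09:30-10:00, 11:15-15:45, 16:00-17:00, 18:15-19:00.
Beatriz free: 10:30-15:45.
Teo free: 09:00-10:30, 10:45-12:15, 13:00-15:15, 16:00-18:00.
Grace free: 13:15-15:15, 16:00-17:00 (invert busy blocks within the working day).
Kavya: not fully free for 11:15-12:15. Esperanza: not fully free for 11:15-12:15. Bianca: free for 11:15-12:15. Beatriz: free for 11:15-12:15. Teo: free for 11:15-12:15. Grace: not fully free for 11:15-12:15.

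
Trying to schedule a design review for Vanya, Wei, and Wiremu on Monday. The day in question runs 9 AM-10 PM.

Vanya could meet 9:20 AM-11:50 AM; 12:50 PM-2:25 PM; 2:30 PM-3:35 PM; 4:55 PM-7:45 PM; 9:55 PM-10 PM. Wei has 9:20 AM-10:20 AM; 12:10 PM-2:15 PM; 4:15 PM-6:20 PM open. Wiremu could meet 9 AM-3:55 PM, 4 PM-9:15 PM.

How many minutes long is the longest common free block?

85

Vanya ∩ Wei: 09:20-10:20, 12:50-14:15, 16:55-18:20.
Vanya ∩ Wei ∩ Wiremu: 09:20-10:20, 12:50-14:15, 16:55-18:20.
The longest is 12:50-14:15 at 85 minutes.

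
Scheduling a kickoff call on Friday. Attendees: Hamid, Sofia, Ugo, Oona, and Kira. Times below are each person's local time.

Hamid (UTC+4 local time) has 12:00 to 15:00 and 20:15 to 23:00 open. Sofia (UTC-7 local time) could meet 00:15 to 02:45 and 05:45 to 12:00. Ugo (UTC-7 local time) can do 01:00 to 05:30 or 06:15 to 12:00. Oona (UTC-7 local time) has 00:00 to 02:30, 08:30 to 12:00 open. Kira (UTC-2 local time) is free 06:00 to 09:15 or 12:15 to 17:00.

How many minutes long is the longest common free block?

Hamid in UTC: 08:00-11:00, 16:15-19:00 (subtract 4h to convert from UTC+4).
Sofia in UTC: 07:15-09:45, 12:45-19:00 (add 7h to convert from UTC-7).
Ugo in UTC: 08:00-12:30, 13:15-19:00 (add 7h to convert from UTC-7).
Oona in UTC: 07:00-09:30, 15:30-19:00 (add 7h to convert from UTC-7).
Kira in UTC: 08:00-11:15, 14:15-19:00 (add 2h to convert from UTC-2).
Hamid ∩ Sofia: 08:00-09:45, 16:15-19:00.
Hamid ∩ Sofia ∩ Ugo: 08:00-09:45, 16:15-19:00.
Hamid ∩ Sofia ∩ Ugo ∩ Oona: 08:00-09:30, 16:15-19:00.
Hamid ∩ Sofia ∩ Ugo ∩ Oona ∩ Kira: 08:00-09:30, 16:15-19:00.
The longest is 16:15-19:00 at 165 minutes.

165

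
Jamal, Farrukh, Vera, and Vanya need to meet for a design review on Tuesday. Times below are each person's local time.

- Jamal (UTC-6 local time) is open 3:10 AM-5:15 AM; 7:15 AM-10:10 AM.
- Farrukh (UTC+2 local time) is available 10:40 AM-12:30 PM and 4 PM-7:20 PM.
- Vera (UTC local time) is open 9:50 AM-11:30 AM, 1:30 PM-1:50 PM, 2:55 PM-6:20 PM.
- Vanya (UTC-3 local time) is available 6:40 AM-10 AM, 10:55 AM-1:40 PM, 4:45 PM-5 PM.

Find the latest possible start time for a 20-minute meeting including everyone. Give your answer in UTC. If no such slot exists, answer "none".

Jamal in UTC: 09:10-11:15, 13:15-16:10 (add 6h to convert from UTC-6).
Farrukh in UTC: 08:40-10:30, 14:00-17:20 (subtract 2h to convert from UTC+2).
Vera in UTC: 09:50-11:30, 13:30-13:50, 14:55-18:20.
Vanya in UTC: 09:40-13:00, 13:55-16:40, 19:45-20:00 (add 3h to convert from UTC-3).
Jamal ∩ Farrukh: 09:10-10:30, 14:00-16:10.
Jamal ∩ Farrukh ∩ Vera: 09:50-10:30, 14:55-16:10.
Jamal ∩ Farrukh ∩ Vera ∩ Vanya: 09:50-10:30, 14:55-16:10.
Those are the intersection windows.
The last common window of at least 20 minutes is 14:55-16:10; a 20-minute meeting can start as late as 15:50 and still end by 16:10.

15:50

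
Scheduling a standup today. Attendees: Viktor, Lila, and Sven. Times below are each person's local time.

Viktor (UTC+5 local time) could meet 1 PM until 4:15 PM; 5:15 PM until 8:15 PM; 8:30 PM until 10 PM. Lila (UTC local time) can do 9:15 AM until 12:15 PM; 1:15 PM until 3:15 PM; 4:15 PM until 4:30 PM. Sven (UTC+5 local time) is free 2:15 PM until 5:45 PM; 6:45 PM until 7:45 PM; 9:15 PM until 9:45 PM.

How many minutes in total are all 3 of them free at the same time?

Viktor in UTC: 08:00-11:15, 12:15-15:15, 15:30-17:00 (subtract 5h to convert from UTC+5).
Lila in UTC: 09:15-12:15, 13:15-15:15, 16:15-16:30.
Sven in UTC: 09:15-12:45, 13:45-14:45, 16:15-16:45 (subtract 5h to convert from UTC+5).
Viktor ∩ Lila: 09:15-11:15, 13:15-15:15, 16:15-16:30.
Viktor ∩ Lila ∩ Sven: 09:15-11:15, 13:45-14:45, 16:15-16:30.
Summing the common windows: 120 + 60 + 15 = 195 minutes.

195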